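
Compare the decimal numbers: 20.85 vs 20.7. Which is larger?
20.85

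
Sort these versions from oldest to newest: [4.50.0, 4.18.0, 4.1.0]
[4.1.0, 4.18.0, 4.50.0]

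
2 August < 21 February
False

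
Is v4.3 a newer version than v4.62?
No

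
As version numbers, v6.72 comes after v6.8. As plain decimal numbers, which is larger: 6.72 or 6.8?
6.8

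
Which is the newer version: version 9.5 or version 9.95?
version 9.95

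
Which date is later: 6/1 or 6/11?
6/11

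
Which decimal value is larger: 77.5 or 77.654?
77.654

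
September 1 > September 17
False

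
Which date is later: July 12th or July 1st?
July 12th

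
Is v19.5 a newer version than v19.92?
No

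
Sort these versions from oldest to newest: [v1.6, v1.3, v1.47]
[v1.3, v1.6, v1.47]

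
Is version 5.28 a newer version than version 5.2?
Yes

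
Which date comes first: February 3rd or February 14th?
February 3rd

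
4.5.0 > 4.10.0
False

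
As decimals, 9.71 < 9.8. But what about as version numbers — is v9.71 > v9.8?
True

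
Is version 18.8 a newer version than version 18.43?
No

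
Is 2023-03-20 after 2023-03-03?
Yes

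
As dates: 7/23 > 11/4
False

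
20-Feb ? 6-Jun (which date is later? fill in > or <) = <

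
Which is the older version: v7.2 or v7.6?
v7.2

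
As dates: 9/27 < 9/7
False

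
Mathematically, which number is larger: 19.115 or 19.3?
19.3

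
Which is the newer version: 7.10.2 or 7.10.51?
7.10.51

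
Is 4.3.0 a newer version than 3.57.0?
Yes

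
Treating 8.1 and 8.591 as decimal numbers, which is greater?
8.591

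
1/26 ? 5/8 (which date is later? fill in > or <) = <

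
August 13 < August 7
False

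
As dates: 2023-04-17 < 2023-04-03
False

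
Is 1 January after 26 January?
No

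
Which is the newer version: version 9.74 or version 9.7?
version 9.74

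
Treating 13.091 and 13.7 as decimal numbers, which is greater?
13.7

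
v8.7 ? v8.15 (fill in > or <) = <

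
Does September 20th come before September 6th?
No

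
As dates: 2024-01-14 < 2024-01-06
False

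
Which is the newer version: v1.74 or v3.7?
v3.7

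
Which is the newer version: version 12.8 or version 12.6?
version 12.8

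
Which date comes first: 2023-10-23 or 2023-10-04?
2023-10-04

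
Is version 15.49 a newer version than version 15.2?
Yes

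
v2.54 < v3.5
True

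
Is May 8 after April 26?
Yes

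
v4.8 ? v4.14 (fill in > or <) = <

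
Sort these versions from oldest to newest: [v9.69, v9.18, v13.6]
[v9.18, v9.69, v13.6]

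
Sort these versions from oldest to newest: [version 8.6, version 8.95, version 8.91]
[version 8.6, version 8.91, version 8.95]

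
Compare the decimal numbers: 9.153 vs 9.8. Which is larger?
9.8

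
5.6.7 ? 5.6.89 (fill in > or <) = <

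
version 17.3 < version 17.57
True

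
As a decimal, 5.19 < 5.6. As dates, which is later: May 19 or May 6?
May 19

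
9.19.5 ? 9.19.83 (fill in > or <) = <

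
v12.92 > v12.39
True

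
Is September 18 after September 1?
Yes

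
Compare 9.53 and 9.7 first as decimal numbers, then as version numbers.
As decimals: 9.53 < 9.7. As versions: v9.53 > v9.7 (minor version 53 > 7).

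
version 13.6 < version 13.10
True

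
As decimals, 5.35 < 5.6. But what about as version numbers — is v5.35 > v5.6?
True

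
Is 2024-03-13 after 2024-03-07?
Yes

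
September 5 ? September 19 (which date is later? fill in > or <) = <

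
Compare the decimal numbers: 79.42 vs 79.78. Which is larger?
79.78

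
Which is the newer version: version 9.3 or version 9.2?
version 9.3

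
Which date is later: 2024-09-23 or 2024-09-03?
2024-09-23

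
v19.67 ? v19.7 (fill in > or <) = >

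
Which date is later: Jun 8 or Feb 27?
Jun 8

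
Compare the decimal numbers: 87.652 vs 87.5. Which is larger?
87.652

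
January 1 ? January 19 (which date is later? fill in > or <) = <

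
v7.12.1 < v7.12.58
True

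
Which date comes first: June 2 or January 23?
January 23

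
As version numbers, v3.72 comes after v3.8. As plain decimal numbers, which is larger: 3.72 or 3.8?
3.8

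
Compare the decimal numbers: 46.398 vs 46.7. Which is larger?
46.7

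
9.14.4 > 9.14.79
False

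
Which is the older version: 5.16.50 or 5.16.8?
5.16.8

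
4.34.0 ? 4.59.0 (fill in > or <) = <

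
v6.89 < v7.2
True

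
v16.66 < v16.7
False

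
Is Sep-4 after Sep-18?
No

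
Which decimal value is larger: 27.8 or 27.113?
27.8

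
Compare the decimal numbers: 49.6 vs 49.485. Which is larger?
49.6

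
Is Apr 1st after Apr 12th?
No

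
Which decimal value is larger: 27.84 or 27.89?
27.89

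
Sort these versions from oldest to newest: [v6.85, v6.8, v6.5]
[v6.5, v6.8, v6.85]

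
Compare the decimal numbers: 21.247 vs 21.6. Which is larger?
21.6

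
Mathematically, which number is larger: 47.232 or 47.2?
47.232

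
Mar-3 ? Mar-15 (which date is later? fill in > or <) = <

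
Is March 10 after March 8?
Yes. Day 10 comes after day 8 in March — this is a date comparison, not a decimal one (the decimal 3.10 would be smaller than 3.8).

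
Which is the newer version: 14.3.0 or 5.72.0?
14.3.0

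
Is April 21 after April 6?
Yes. Day 21 comes after day 6 in April — this is a date comparison, not a decimal one (the decimal 4.21 would be smaller than 4.6).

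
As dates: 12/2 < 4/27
False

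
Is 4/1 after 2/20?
Yes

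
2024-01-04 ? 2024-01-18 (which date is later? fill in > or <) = <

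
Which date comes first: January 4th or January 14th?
January 4th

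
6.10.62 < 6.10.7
False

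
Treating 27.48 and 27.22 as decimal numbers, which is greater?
27.48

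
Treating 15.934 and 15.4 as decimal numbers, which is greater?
15.934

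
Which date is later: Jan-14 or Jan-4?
Jan-14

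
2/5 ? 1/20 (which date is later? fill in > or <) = >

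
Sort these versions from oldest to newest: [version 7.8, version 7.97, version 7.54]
[version 7.8, version 7.54, version 7.97]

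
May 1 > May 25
False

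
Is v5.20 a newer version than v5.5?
Yes. Version numbers are compared segment by segment as integers, not as decimals: minor version 20 > 5, so v5.20 > v5.5 (even though the decimal 5.20 < 5.5).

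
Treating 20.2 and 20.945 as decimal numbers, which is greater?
20.945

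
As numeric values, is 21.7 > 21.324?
True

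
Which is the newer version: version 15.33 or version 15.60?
version 15.60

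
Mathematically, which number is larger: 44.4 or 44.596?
44.596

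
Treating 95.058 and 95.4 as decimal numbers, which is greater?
95.4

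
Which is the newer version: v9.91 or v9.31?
v9.91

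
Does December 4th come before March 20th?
No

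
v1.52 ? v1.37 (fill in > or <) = >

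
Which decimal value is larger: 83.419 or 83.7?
83.7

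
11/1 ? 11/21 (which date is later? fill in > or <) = <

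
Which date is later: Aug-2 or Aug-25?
Aug-25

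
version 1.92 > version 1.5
True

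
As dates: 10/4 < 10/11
True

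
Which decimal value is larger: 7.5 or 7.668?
7.668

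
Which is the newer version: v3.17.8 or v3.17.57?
v3.17.57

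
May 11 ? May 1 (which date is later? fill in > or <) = >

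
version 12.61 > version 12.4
True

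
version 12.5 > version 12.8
False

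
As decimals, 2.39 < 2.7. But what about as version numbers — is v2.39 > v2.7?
True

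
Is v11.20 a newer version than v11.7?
Yes. Version numbers are compared segment by segment as integers, not as decimals: minor version 20 > 7, so v11.20 > v11.7 (even though the decimal 11.20 < 11.7).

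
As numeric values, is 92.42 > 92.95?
False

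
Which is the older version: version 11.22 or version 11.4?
version 11.4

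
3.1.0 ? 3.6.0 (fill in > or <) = <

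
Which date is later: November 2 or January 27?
November 2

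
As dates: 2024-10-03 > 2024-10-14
False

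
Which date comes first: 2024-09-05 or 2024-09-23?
2024-09-05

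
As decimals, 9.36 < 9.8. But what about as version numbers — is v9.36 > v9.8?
True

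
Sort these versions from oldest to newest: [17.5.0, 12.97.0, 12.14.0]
[12.14.0, 12.97.0, 17.5.0]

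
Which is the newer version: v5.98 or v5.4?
v5.98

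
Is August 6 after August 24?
No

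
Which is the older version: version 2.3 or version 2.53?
version 2.3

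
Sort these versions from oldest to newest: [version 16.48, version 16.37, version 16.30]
[version 16.30, version 16.37, version 16.48]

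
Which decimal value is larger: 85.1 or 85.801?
85.801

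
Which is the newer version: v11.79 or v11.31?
v11.79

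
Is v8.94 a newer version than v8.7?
Yes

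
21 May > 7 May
True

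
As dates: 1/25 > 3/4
False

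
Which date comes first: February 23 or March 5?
February 23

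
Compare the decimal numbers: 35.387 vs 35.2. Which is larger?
35.387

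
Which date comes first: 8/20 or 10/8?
8/20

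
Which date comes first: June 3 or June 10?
June 3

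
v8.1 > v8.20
False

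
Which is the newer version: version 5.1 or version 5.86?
version 5.86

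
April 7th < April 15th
True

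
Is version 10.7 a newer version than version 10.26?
No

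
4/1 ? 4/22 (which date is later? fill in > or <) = <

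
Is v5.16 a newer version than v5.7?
Yes. Version numbers are compared segment by segment as integers, not as decimals: minor version 16 > 7, so v5.16 > v5.7 (even though the decimal 5.16 < 5.7).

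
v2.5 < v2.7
True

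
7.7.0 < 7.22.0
True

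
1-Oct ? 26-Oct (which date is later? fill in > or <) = <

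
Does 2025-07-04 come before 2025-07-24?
Yes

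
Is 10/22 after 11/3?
No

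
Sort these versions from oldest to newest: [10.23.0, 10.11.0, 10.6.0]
[10.6.0, 10.11.0, 10.23.0]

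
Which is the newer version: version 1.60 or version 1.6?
version 1.60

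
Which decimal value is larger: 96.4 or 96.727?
96.727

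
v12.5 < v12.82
True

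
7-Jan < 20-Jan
True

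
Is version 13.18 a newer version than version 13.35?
No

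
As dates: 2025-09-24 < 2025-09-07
False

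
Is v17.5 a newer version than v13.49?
Yes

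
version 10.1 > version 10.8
False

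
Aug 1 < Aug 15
True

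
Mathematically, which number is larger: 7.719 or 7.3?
7.719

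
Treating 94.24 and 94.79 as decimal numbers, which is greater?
94.79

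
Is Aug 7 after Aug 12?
No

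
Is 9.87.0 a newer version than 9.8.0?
Yes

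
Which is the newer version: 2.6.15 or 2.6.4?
2.6.15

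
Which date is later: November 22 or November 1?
November 22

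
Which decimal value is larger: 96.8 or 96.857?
96.857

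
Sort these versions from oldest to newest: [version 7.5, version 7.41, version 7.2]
[version 7.2, version 7.5, version 7.41]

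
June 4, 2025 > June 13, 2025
False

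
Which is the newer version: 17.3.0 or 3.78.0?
17.3.0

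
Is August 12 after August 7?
Yes. Day 12 comes after day 7 in August — this is a date comparison, not a decimal one (the decimal 8.12 would be smaller than 8.7).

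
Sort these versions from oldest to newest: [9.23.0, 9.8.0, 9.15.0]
[9.8.0, 9.15.0, 9.23.0]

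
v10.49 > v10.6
True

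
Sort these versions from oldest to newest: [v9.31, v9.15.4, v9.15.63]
[v9.15.4, v9.15.63, v9.31]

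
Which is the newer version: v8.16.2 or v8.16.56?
v8.16.56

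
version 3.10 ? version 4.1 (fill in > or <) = <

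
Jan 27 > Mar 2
False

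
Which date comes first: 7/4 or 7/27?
7/4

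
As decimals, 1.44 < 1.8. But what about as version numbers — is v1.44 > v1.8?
True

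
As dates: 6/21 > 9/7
False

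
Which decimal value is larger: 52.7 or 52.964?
52.964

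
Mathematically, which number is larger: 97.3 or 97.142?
97.3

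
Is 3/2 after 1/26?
Yes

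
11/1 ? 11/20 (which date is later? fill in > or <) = <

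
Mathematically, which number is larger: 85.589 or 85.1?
85.589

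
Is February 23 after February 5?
Yes. Day 23 comes after day 5 in February — this is a date comparison, not a decimal one (the decimal 2.23 would be smaller than 2.5).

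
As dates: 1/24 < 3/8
True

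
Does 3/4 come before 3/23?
Yes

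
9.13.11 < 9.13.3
False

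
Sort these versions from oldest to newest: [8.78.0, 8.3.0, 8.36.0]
[8.3.0, 8.36.0, 8.78.0]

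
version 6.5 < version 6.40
True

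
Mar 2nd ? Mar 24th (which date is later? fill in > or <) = <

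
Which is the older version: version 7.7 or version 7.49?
version 7.7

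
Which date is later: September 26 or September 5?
September 26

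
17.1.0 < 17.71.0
True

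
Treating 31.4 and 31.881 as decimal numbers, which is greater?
31.881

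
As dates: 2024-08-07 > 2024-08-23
False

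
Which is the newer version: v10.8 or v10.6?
v10.8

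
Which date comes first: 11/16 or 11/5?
11/5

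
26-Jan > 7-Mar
False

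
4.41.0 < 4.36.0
False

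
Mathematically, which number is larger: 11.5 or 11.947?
11.947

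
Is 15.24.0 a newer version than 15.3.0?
Yes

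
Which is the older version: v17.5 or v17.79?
v17.5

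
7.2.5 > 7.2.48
False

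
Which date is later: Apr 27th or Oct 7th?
Oct 7th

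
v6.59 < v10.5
True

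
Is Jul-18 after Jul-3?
Yes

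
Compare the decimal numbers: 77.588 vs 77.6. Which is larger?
77.6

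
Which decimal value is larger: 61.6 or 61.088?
61.6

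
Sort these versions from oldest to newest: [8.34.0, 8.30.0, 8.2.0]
[8.2.0, 8.30.0, 8.34.0]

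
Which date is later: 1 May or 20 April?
1 May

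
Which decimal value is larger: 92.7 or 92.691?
92.7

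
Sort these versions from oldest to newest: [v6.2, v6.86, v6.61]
[v6.2, v6.61, v6.86]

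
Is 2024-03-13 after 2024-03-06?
Yes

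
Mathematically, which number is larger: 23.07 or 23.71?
23.71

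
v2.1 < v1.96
False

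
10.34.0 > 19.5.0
False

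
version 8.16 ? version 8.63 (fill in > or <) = <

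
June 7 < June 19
True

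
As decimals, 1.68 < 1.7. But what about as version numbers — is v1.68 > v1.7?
True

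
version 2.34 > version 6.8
False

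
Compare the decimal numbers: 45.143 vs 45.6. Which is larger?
45.6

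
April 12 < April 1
False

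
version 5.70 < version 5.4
False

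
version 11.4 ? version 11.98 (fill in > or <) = <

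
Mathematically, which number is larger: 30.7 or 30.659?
30.7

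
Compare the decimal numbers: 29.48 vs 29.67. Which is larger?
29.67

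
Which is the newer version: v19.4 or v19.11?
v19.11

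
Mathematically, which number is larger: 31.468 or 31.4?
31.468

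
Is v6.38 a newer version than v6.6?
Yes. Version numbers are compared segment by segment as integers, not as decimals: minor version 38 > 6, so v6.38 > v6.6 (even though the decimal 6.38 < 6.6).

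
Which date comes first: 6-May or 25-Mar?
25-Mar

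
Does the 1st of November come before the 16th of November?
Yes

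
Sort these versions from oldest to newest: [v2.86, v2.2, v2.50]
[v2.2, v2.50, v2.86]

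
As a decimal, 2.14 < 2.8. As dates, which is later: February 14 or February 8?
February 14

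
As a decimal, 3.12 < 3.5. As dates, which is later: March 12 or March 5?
March 12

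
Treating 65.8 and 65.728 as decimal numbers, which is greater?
65.8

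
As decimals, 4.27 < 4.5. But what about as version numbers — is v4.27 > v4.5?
True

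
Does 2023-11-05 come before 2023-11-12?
Yes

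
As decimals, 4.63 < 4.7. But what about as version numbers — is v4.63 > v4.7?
True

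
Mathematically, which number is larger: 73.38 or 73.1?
73.38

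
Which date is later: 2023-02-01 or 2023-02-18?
2023-02-18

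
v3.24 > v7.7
False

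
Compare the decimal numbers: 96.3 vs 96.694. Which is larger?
96.694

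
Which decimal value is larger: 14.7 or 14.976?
14.976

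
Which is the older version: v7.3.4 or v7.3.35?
v7.3.4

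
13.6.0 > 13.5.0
True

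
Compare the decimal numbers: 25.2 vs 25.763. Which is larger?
25.763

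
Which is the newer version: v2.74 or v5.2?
v5.2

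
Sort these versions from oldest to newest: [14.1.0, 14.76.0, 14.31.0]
[14.1.0, 14.31.0, 14.76.0]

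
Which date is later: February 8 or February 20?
February 20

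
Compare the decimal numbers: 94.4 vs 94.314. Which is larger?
94.4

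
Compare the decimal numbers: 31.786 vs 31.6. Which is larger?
31.786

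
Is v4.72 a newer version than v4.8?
Yes. Version numbers are compared segment by segment as integers, not as decimals: minor version 72 > 8, so v4.72 > v4.8 (even though the decimal 4.72 < 4.8).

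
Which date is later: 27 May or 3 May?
27 May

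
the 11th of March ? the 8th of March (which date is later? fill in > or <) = >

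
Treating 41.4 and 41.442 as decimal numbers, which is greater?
41.442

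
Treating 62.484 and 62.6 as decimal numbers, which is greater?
62.6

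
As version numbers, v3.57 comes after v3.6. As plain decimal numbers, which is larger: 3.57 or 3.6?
3.6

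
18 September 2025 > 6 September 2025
True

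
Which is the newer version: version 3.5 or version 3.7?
version 3.7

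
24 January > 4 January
True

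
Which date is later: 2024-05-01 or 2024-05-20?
2024-05-20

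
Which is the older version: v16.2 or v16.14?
v16.2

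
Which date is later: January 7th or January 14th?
January 14th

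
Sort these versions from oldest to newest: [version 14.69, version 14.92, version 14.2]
[version 14.2, version 14.69, version 14.92]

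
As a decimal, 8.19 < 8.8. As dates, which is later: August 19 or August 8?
August 19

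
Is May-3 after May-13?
No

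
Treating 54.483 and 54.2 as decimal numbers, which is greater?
54.483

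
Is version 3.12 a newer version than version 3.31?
No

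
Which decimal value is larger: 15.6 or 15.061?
15.6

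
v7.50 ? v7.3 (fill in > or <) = >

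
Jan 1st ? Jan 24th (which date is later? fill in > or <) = <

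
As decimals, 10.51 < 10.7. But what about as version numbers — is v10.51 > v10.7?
True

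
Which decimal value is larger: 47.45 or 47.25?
47.45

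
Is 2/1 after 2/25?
No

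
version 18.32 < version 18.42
True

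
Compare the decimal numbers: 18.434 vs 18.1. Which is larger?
18.434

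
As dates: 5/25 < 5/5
False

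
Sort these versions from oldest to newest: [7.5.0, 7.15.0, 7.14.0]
[7.5.0, 7.14.0, 7.15.0]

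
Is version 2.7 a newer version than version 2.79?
No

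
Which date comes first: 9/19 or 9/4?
9/4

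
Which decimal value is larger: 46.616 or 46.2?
46.616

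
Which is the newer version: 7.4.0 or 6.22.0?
7.4.0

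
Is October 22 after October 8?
Yes. Day 22 comes after day 8 in October — this is a date comparison, not a decimal one (the decimal 10.22 would be smaller than 10.8).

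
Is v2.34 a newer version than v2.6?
Yes. Version numbers are compared segment by segment as integers, not as decimals: minor version 34 > 6, so v2.34 > v2.6 (even though the decimal 2.34 < 2.6).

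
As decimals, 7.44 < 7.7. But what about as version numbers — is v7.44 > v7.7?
True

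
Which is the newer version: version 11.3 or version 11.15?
version 11.15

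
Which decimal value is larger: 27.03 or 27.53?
27.53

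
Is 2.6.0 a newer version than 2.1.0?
Yes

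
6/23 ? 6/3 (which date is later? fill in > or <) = >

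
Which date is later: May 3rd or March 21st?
May 3rd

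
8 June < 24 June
True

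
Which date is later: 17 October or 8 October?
17 October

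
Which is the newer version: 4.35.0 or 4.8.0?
4.35.0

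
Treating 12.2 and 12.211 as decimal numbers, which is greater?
12.211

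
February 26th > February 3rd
True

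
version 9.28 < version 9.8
False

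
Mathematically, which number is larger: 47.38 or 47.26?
47.38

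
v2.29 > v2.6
True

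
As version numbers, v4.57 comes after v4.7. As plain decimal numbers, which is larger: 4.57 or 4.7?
4.7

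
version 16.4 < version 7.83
False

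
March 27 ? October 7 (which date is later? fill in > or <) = <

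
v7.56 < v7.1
False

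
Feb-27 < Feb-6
False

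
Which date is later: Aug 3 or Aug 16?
Aug 16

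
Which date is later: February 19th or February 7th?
February 19th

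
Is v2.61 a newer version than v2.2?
Yes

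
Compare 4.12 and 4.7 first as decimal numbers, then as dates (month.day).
As decimals: 4.12 < 4.7. As dates: 4/12 is later than 4/7 (day 12 > day 7).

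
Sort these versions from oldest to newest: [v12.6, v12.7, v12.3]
[v12.3, v12.6, v12.7]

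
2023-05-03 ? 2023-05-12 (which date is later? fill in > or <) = <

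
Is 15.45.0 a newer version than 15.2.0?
Yes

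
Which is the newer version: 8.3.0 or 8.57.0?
8.57.0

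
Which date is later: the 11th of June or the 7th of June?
the 11th of June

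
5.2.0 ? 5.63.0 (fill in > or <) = <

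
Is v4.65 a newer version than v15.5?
No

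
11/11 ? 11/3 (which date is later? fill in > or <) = >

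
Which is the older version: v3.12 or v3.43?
v3.12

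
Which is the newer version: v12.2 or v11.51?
v12.2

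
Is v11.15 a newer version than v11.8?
Yes. Version numbers are compared segment by segment as integers, not as decimals: minor version 15 > 8, so v11.15 > v11.8 (even though the decimal 11.15 < 11.8).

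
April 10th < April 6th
False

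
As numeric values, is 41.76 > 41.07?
True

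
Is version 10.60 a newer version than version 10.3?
Yes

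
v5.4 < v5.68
True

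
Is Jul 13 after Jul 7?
Yes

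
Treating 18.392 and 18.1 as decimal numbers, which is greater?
18.392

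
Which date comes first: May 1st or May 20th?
May 1st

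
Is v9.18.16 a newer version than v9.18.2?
Yes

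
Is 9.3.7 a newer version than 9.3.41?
No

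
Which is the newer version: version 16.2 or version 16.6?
version 16.6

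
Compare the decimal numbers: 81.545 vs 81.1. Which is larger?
81.545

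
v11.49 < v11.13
False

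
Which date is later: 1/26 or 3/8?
3/8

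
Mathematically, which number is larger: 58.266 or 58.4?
58.4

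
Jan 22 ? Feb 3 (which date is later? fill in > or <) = <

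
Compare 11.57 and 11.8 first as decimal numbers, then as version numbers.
As decimals: 11.57 < 11.8. As versions: v11.57 > v11.8 (minor version 57 > 8).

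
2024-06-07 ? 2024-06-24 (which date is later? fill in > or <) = <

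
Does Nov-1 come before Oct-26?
No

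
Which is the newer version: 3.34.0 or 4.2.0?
4.2.0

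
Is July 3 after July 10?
No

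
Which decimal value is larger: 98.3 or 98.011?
98.3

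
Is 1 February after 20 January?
Yes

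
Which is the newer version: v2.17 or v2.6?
v2.17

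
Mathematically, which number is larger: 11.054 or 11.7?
11.7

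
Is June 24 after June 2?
Yes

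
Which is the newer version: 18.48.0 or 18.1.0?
18.48.0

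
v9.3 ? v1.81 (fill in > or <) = >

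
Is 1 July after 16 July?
No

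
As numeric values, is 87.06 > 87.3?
False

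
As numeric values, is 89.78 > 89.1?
True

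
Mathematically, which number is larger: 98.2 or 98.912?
98.912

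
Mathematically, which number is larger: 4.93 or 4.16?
4.93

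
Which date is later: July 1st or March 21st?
July 1st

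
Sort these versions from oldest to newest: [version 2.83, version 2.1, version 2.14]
[version 2.1, version 2.14, version 2.83]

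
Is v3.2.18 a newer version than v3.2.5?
Yes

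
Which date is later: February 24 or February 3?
February 24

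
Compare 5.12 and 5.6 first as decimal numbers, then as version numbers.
As decimals: 5.12 < 5.6. As versions: v5.12 > v5.6 (minor version 12 > 6).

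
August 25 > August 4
True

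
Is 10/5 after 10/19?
No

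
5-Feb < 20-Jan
False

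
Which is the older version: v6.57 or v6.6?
v6.6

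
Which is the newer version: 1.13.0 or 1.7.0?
1.13.0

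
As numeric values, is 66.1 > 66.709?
False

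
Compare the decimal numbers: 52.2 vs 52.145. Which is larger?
52.2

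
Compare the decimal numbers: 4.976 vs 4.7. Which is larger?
4.976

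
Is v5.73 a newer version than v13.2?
No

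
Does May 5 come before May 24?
Yes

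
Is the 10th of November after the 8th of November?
Yes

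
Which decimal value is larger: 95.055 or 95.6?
95.6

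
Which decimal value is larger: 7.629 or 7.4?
7.629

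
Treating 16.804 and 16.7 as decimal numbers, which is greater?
16.804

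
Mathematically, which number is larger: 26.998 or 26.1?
26.998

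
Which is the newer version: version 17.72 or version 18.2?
version 18.2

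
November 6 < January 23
False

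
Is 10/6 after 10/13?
No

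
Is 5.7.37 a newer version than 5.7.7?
Yes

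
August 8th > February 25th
True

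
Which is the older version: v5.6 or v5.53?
v5.6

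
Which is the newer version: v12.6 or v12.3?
v12.6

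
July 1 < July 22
True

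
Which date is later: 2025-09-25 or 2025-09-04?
2025-09-25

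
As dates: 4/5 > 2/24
True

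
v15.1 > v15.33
False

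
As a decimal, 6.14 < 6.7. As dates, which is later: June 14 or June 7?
June 14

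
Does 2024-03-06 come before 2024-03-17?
Yes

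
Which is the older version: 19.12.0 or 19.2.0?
19.2.0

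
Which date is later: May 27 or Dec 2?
Dec 2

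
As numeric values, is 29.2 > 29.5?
False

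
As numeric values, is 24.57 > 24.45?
True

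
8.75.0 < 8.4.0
False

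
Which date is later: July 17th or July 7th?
July 17th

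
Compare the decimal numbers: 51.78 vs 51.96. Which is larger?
51.96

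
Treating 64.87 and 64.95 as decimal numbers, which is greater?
64.95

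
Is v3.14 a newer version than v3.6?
Yes. Version numbers are compared segment by segment as integers, not as decimals: minor version 14 > 6, so v3.14 > v3.6 (even though the decimal 3.14 < 3.6).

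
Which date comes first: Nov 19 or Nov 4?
Nov 4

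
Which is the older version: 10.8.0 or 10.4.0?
10.4.0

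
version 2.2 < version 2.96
True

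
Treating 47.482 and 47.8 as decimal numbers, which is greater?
47.8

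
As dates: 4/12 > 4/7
True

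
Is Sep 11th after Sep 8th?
Yes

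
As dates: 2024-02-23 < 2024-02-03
False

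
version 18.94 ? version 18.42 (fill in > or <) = >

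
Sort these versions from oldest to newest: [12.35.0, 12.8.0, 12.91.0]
[12.8.0, 12.35.0, 12.91.0]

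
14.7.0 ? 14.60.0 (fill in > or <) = <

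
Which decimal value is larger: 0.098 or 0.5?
0.5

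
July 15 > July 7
True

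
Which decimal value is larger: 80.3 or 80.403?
80.403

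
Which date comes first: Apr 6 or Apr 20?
Apr 6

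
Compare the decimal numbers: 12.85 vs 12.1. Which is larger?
12.85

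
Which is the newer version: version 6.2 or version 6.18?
version 6.18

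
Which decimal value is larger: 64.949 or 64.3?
64.949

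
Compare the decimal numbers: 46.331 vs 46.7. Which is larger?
46.7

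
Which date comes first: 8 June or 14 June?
8 June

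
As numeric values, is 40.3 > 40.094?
True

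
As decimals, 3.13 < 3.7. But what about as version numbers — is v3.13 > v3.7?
True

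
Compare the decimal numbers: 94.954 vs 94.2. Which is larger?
94.954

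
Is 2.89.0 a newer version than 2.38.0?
Yes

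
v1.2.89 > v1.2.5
True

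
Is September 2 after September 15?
No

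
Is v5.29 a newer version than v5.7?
Yes. Version numbers are compared segment by segment as integers, not as decimals: minor version 29 > 7, so v5.29 > v5.7 (even though the decimal 5.29 < 5.7).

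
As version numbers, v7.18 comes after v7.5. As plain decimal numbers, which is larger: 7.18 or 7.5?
7.5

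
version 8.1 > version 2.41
True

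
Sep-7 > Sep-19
False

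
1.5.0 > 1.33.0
False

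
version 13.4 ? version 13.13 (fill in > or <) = <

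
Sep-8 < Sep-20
True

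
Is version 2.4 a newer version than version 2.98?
No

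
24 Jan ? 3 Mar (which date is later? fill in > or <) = <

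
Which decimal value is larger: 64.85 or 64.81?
64.85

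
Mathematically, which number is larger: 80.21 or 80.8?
80.8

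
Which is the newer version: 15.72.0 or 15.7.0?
15.72.0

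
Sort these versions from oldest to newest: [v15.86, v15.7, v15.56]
[v15.7, v15.56, v15.86]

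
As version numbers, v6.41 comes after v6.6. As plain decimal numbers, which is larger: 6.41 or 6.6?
6.6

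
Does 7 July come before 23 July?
Yes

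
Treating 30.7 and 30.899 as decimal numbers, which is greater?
30.899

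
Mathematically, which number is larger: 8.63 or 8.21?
8.63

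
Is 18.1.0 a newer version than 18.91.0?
No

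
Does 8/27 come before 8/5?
No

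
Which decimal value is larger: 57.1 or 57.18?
57.18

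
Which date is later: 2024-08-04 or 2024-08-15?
2024-08-15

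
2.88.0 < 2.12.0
False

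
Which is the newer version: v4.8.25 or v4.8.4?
v4.8.25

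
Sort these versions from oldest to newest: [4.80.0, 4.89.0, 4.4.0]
[4.4.0, 4.80.0, 4.89.0]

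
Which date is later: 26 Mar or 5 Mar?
26 Mar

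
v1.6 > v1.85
False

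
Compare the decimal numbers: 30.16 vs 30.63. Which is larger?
30.63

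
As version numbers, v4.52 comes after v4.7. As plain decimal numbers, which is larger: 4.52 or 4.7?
4.7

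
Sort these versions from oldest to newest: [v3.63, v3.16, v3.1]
[v3.1, v3.16, v3.63]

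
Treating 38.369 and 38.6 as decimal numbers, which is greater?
38.6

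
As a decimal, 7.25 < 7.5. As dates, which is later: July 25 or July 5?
July 25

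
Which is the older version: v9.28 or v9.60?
v9.28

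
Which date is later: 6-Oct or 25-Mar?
6-Oct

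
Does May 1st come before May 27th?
Yes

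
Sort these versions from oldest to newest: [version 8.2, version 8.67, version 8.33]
[version 8.2, version 8.33, version 8.67]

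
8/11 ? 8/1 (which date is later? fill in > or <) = >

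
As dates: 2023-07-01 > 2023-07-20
False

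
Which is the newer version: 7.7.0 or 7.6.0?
7.7.0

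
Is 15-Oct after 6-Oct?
Yes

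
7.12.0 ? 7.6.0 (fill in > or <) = >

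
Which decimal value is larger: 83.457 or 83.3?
83.457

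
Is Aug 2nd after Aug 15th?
No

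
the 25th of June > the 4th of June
True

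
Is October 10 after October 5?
Yes. Day 10 comes after day 5 in October — this is a date comparison, not a decimal one (the decimal 10.10 would be smaller than 10.5).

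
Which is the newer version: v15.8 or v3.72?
v15.8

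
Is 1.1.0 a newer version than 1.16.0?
No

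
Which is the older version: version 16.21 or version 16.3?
version 16.3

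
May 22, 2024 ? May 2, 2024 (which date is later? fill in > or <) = >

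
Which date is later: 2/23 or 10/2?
10/2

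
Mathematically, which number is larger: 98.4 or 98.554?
98.554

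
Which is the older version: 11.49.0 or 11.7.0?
11.7.0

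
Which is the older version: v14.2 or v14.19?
v14.2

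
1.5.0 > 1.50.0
False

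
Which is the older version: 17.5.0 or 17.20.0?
17.5.0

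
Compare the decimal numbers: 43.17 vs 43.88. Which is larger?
43.88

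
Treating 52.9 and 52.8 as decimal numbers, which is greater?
52.9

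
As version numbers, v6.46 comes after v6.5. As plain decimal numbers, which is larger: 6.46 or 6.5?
6.5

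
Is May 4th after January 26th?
Yes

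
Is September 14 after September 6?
Yes. Day 14 comes after day 6 in September — this is a date comparison, not a decimal one (the decimal 9.14 would be smaller than 9.6).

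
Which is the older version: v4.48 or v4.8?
v4.8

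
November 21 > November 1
True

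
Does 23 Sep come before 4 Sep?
No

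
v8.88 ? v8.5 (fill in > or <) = >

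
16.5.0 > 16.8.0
False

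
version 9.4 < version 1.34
False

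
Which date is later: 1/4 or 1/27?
1/27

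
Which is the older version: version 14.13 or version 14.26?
version 14.13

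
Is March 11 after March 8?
Yes. Day 11 comes after day 8 in March — this is a date comparison, not a decimal one (the decimal 3.11 would be smaller than 3.8).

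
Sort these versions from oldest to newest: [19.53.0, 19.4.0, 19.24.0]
[19.4.0, 19.24.0, 19.53.0]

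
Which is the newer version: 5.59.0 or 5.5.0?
5.59.0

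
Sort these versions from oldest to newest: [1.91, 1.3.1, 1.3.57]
[1.3.1, 1.3.57, 1.91]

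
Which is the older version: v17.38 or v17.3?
v17.3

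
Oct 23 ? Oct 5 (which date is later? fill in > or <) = >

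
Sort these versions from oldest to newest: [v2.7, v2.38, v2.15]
[v2.7, v2.15, v2.38]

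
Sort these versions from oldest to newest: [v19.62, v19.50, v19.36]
[v19.36, v19.50, v19.62]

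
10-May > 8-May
True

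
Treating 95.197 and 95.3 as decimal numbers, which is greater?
95.3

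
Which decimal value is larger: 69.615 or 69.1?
69.615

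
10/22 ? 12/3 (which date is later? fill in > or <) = <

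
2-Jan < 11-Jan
True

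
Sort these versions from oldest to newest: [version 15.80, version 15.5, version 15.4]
[version 15.4, version 15.5, version 15.80]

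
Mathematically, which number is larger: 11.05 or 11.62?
11.62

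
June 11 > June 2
True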